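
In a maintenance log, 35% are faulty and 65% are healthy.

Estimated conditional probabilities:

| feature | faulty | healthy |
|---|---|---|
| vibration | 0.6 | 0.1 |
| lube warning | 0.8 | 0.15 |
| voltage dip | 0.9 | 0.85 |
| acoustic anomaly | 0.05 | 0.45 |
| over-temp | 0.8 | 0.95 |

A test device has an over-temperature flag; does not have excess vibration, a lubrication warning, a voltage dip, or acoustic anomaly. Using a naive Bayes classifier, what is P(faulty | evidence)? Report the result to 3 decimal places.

0.052

faulty: 0.35 × (1−0.6) × (1−0.8) × (1−0.9) × (1−0.05) × 0.8 = 0.002128
healthy: 0.65 × (1−0.1) × (1−0.15) × (1−0.85) × (1−0.45) × 0.95 = 0.03897196875
P(faulty | x) = 0.002128 / 0.04109996875 ≈ 0.052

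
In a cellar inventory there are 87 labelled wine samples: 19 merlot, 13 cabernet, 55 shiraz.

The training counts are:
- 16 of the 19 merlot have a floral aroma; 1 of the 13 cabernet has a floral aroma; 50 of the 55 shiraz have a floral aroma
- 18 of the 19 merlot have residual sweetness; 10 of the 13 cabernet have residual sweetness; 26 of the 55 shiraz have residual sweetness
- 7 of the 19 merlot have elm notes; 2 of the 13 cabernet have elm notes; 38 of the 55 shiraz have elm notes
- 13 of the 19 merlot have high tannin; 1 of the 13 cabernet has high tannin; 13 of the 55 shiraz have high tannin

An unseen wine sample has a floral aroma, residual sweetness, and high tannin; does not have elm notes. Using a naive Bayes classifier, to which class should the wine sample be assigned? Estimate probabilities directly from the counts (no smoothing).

merlot

merlot: (19/87) × (16/19) × (18/19) × (12/19) × (13/19) ≈ 0.07529
cabernet: (13/87) × (1/13) × (10/13) × (11/13) × (1/13) ≈ 0.000575497
shiraz: (55/87) × (50/55) × (26/55) × (17/55) × (13/55) ≈ 0.0198485
Highest score → merlot.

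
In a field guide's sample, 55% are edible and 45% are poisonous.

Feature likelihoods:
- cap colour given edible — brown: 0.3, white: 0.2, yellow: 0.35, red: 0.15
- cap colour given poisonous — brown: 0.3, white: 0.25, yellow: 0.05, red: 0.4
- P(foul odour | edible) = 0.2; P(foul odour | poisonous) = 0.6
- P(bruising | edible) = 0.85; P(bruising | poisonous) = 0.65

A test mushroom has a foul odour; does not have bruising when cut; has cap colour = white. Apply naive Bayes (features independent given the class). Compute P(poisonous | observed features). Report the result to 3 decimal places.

0.877

edible: 0.55 × 0.2 × 0.2 × (1−0.85) = 0.0033
poisonous: 0.45 × 0.25 × 0.6 × (1−0.65) = 0.023625
P(poisonous | x) = 0.023625 / 0.026925 ≈ 0.877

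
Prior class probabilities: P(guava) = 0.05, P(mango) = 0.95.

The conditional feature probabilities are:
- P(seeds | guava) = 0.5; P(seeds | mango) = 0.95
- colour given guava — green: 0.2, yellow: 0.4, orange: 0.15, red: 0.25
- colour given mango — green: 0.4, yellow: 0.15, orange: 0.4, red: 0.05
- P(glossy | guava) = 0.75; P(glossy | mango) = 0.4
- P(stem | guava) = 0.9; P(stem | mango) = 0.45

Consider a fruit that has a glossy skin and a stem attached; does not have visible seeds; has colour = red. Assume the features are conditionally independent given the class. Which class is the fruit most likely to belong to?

guava: 0.05 × (1−0.5) × 0.25 × 0.75 × 0.9 = 0.00421875
mango: 0.95 × (1−0.95) × 0.05 × 0.4 × 0.45 = 0.0004275
Highest score → guava.

guava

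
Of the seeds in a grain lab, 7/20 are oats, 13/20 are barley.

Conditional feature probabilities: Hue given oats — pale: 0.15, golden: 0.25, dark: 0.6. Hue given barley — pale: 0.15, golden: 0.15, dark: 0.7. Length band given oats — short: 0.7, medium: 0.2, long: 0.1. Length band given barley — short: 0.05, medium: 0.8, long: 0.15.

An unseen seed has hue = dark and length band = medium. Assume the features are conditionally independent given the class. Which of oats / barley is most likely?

barley

oats: 0.35 × 0.6 × 0.2 = 0.042
barley: 0.65 × 0.7 × 0.8 = 0.364
Highest score → barley.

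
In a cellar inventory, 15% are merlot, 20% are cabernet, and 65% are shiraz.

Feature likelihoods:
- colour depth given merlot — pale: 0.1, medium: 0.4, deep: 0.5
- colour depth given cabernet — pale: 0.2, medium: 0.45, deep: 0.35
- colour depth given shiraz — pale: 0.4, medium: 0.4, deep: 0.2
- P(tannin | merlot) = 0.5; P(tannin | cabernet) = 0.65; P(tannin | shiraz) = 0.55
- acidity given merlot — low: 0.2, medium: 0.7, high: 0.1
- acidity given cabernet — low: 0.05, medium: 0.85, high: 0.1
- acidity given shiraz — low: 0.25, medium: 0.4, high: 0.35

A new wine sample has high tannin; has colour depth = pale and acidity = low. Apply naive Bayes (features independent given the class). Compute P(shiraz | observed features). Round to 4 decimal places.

merlot: 0.15 × 0.1 × 0.5 × 0.2 = 0.0015
cabernet: 0.2 × 0.2 × 0.65 × 0.05 = 0.0013
shiraz: 0.65 × 0.4 × 0.55 × 0.25 = 0.03575
P(shiraz | x) = 0.03575 / 0.03855 ≈ 0.9274

0.9274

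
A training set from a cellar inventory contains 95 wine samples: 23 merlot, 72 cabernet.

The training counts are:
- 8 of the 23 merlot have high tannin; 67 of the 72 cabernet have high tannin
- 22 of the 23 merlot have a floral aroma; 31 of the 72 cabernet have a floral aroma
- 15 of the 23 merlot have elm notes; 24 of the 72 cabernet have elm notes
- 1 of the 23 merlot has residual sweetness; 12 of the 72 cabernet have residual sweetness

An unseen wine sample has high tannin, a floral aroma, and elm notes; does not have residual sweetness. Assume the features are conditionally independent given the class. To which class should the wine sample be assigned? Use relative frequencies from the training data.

cabernet

merlot: (23/95) × (8/23) × (22/23) × (15/23) × (22/23) ≈ 0.0502481
cabernet: (72/95) × (67/72) × (31/72) × (24/72) × (60/72) ≈ 0.0843486
Highest score → cabernet.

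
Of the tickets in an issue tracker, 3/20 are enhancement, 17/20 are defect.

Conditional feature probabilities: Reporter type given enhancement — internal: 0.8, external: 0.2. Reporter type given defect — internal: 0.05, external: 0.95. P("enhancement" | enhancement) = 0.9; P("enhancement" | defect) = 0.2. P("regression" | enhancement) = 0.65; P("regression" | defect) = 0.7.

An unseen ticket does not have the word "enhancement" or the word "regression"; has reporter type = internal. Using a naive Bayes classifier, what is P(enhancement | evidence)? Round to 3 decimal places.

enhancement: 0.15 × 0.8 × (1−0.9) × (1−0.65) = 0.0042
defect: 0.85 × 0.05 × (1−0.2) × (1−0.7) = 0.0102
P(enhancement | x) = 0.0042 / 0.0144 ≈ 0.292

0.292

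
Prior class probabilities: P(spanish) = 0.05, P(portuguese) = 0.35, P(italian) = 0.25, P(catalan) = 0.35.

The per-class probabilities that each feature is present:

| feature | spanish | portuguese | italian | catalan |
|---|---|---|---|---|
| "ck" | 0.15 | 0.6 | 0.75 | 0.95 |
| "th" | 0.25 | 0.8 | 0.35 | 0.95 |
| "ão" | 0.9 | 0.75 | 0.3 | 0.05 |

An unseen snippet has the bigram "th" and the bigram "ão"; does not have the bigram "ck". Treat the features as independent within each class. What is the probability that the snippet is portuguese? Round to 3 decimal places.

0.832

spanish: 0.05 × (1−0.15) × 0.25 × 0.9 = 0.0095625
portuguese: 0.35 × (1−0.6) × 0.8 × 0.75 = 0.084
italian: 0.25 × (1−0.75) × 0.35 × 0.3 = 0.0065625
catalan: 0.35 × (1−0.95) × 0.95 × 0.05 = 0.00083125
P(portuguese | x) = 0.084 / 0.10095625 ≈ 0.832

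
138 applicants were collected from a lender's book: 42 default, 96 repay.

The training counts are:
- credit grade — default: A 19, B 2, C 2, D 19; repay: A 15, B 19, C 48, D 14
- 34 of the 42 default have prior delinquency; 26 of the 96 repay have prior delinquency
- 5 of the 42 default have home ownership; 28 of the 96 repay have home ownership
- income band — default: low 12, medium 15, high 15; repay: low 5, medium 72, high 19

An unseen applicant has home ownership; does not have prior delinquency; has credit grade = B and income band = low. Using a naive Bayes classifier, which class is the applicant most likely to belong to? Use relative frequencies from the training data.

default: (42/138) × (2/42) × (8/42) × (5/42) × (12/42) ≈ 0.0000938954
repay: (96/138) × (19/96) × (70/96) × (28/96) × (5/96) ≈ 0.00152506
Highest score → repay.

repay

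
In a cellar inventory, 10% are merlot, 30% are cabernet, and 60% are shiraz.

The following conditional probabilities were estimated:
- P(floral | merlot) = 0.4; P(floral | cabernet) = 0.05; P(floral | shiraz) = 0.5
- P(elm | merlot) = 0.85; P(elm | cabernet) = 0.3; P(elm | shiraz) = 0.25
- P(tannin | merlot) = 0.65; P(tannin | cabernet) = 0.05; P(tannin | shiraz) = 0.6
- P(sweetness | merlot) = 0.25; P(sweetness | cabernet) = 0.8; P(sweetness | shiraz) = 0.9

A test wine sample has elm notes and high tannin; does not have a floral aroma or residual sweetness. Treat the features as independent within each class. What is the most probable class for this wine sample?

merlot: 0.1 × (1−0.4) × 0.85 × 0.65 × (1−0.25) = 0.0248625
cabernet: 0.3 × (1−0.05) × 0.3 × 0.05 × (1−0.8) = 0.000855
shiraz: 0.6 × (1−0.5) × 0.25 × 0.6 × (1−0.9) = 0.0045
Highest score → merlot.

merlot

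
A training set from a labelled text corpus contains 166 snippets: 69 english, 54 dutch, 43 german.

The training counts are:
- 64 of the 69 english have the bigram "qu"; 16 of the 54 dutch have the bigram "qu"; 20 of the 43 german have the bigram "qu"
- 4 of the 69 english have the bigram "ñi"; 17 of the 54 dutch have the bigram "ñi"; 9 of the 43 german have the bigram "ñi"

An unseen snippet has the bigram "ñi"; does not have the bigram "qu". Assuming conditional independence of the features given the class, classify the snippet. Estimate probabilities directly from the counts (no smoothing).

english: (69/166) × (5/69) × (4/69) ≈ 0.00174611
dutch: (54/166) × (38/54) × (17/54) ≈ 0.072066
german: (43/166) × (23/43) × (9/43) ≈ 0.0289997
Highest score → dutch.

dutch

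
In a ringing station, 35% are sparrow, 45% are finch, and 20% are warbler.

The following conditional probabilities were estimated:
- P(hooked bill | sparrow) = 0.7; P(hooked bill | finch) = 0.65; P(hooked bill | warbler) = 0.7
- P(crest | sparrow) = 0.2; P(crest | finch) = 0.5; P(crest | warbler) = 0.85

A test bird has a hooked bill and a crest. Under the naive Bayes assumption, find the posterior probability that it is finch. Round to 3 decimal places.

sparrow: 0.35 × 0.7 × 0.2 = 0.049
finch: 0.45 × 0.65 × 0.5 = 0.14625
warbler: 0.2 × 0.7 × 0.85 = 0.119
P(finch | x) = 0.14625 / 0.31425 ≈ 0.465

0.465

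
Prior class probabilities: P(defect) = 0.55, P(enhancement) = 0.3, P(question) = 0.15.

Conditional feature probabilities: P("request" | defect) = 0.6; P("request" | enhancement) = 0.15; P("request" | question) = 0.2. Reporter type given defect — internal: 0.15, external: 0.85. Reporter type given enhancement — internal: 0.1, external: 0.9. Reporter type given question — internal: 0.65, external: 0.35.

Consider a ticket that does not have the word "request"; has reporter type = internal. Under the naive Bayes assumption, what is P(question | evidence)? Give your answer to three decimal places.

defect: 0.55 × (1−0.6) × 0.15 = 0.033
enhancement: 0.3 × (1−0.15) × 0.1 = 0.0255
question: 0.15 × (1−0.2) × 0.65 = 0.078
P(question | x) = 0.078 / 0.1365 ≈ 0.571

0.571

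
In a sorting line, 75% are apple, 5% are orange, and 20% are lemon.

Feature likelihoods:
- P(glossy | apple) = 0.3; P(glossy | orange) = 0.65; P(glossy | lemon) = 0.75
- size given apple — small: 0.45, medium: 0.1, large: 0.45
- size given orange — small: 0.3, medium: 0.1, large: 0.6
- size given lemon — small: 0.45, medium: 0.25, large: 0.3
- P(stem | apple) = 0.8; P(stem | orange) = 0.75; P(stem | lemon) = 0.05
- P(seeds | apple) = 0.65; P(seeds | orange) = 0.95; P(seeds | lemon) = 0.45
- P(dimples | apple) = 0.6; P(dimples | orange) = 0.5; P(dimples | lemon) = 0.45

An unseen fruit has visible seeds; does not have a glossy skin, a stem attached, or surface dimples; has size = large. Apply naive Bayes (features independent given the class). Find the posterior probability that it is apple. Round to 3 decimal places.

0.720

apple: 0.75 × (1−0.3) × 0.45 × (1−0.8) × 0.65 × (1−0.6) = 0.012285
orange: 0.05 × (1−0.65) × 0.6 × (1−0.75) × 0.95 × (1−0.5) = 0.001246875
lemon: 0.2 × (1−0.75) × 0.3 × (1−0.05) × 0.45 × (1−0.45) = 0.003526875
P(apple | x) = 0.012285 / 0.01705875 ≈ 0.720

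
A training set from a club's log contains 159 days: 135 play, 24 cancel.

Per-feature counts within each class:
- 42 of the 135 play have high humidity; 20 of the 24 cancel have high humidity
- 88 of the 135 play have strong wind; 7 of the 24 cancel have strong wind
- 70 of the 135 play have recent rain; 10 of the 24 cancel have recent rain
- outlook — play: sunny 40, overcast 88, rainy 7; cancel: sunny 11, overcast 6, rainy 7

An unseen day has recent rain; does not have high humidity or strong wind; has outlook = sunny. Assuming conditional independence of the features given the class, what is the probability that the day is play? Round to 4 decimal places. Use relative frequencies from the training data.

play: (135/159) × (93/135) × (47/135) × (70/135) × (40/135) ≈ 0.0312853
cancel: (24/159) × (4/24) × (17/24) × (10/24) × (11/24) ≈ 0.00340307
P(play | x) = 0.0312853 / 0.03468837 ≈ 0.9019

0.9019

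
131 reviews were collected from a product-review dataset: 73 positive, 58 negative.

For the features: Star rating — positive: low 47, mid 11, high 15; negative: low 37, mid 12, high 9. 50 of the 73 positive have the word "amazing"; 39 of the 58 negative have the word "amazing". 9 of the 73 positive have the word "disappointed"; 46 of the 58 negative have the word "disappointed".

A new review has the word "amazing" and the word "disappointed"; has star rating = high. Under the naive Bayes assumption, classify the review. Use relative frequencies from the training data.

positive: (73/131) × (15/73) × (50/73) × (9/73) ≈ 0.00966912
negative: (58/131) × (9/58) × (39/58) × (46/58) ≈ 0.0366385
Highest score → negative.

negative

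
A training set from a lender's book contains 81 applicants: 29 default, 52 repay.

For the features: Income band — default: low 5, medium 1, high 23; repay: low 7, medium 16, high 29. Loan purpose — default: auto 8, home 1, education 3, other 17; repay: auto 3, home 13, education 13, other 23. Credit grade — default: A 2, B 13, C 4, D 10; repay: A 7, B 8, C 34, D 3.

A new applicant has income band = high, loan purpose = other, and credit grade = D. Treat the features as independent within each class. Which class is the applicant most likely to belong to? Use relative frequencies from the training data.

default

default: (29/81) × (23/29) × (17/29) × (10/29) ≈ 0.0573979
repay: (52/81) × (29/52) × (23/52) × (3/52) ≈ 0.00913599
Highest score → default.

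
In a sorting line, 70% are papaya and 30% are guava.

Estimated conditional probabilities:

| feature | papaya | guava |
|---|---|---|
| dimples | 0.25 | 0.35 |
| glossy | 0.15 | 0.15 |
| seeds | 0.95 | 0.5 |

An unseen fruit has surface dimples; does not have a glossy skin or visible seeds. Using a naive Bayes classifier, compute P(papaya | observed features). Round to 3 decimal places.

0.143

papaya: 0.7 × 0.25 × (1−0.15) × (1−0.95) = 0.0074375
guava: 0.3 × 0.35 × (1−0.15) × (1−0.5) = 0.044625
P(papaya | x) = 0.0074375 / 0.0520625 ≈ 0.143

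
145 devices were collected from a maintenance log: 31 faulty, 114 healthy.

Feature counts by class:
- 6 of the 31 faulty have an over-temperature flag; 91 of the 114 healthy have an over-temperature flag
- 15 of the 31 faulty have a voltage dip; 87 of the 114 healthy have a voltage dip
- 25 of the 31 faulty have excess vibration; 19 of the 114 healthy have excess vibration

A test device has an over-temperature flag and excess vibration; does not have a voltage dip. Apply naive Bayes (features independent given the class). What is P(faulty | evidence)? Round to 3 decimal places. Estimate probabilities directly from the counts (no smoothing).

0.410

faulty: (31/145) × (6/31) × (16/31) × (25/31) ≈ 0.0172234
healthy: (114/145) × (91/114) × (27/114) × (19/114) ≈ 0.0247731
P(faulty | x) = 0.0172234 / 0.0419965 ≈ 0.410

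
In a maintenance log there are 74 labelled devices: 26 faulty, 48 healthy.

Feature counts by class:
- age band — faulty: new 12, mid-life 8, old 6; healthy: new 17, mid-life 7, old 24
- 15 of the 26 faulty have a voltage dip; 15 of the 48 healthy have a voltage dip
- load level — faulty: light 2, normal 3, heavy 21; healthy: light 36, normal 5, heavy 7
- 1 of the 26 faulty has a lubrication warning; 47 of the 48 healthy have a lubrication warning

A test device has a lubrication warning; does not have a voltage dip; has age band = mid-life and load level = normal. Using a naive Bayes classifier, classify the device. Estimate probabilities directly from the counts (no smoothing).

faulty: (26/74) × (8/26) × (11/26) × (3/26) × (1/26) ≈ 0.000202979
healthy: (48/74) × (7/48) × (33/48) × (5/48) × (47/48) ≈ 0.00663322
Highest score → healthy.

healthy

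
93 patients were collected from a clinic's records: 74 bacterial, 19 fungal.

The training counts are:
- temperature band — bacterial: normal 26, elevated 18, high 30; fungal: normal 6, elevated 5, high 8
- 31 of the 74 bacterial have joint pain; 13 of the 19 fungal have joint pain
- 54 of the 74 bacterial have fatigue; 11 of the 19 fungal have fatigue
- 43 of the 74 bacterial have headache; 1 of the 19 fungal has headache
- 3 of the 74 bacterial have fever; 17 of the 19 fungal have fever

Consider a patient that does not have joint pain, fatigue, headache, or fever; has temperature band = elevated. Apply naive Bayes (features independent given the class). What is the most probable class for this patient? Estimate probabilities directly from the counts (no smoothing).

bacterial

bacterial: (74/93) × (18/74) × (43/74) × (20/74) × (31/74) × (71/74) ≈ 0.0122175
fungal: (19/93) × (5/19) × (6/19) × (8/19) × (18/19) × (2/19) ≈ 0.00071288
Highest score → bacterial.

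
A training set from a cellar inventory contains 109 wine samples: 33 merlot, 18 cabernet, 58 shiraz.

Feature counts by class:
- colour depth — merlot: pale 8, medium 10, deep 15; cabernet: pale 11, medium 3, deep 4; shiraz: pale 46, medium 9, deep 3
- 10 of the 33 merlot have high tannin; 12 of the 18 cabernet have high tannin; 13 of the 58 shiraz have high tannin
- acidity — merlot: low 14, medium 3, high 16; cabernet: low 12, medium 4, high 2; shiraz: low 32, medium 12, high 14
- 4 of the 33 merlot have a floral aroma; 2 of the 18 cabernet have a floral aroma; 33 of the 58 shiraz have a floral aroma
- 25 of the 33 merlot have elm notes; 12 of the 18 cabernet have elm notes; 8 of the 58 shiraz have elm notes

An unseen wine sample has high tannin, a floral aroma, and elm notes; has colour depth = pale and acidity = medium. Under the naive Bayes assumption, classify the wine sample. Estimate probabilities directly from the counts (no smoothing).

merlot: (33/109) × (8/33) × (10/33) × (3/33) × (4/33) × (25/33) ≈ 0.000185665
cabernet: (18/109) × (11/18) × (12/18) × (4/18) × (2/18) × (12/18) ≈ 0.00110746
shiraz: (58/109) × (46/58) × (13/58) × (12/58) × (33/58) × (8/58) ≈ 0.00153585
Highest score → shiraz.

shiraz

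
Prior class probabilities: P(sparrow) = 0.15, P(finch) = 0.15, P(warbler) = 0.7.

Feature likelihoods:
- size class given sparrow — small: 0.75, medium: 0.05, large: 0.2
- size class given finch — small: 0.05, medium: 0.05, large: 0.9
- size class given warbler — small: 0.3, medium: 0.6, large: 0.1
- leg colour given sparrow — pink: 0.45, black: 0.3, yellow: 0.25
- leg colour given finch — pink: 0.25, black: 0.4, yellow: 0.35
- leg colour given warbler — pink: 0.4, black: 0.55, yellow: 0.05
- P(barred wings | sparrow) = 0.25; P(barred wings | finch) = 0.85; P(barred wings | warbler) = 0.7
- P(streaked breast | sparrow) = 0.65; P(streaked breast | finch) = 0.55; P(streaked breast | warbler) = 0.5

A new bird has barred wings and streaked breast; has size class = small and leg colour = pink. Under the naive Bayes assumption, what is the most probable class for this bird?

sparrow: 0.15 × 0.75 × 0.45 × 0.25 × 0.65 = 0.0082265625
finch: 0.15 × 0.05 × 0.25 × 0.85 × 0.55 = 0.0008765625
warbler: 0.7 × 0.3 × 0.4 × 0.7 × 0.5 = 0.0294
Highest score → warbler.

warbler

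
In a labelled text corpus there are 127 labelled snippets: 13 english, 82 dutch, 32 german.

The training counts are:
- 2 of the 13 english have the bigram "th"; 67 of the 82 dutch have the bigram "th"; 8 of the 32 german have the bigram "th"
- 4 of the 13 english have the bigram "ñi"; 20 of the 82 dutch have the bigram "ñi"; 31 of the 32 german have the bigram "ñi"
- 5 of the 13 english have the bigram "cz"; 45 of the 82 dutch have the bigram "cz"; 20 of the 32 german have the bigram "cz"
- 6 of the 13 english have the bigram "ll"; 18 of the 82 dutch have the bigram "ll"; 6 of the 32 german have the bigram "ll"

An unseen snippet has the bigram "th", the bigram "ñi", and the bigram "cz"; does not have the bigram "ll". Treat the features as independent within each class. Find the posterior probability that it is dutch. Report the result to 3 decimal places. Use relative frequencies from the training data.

0.633

english: (13/127) × (2/13) × (4/13) × (5/13) × (7/13) ≈ 0.00100352
dutch: (82/127) × (67/82) × (20/82) × (45/82) × (64/82) ≈ 0.0551127
german: (32/127) × (8/32) × (31/32) × (20/32) × (26/32) ≈ 0.0309886
P(dutch | x) = 0.0551127 / 0.08710482 ≈ 0.633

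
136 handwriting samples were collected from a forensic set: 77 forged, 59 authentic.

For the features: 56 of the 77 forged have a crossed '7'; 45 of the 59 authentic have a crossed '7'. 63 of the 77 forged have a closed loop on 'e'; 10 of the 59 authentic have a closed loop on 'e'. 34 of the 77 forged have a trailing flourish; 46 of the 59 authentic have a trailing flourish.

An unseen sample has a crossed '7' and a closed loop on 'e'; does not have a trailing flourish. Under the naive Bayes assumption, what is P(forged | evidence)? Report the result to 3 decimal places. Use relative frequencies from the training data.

0.938

forged: (77/136) × (56/77) × (63/77) × (43/77) ≈ 0.188138
authentic: (59/136) × (45/59) × (10/59) × (13/59) ≈ 0.012357
P(forged | x) = 0.188138 / 0.200495 ≈ 0.938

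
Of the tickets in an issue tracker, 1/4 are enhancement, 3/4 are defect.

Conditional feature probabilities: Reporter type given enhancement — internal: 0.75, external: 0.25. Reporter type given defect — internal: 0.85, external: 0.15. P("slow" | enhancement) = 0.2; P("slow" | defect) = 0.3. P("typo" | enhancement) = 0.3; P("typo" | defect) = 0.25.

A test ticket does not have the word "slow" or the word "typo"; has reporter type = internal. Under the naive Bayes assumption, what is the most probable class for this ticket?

defect

enhancement: 0.25 × 0.75 × (1−0.2) × (1−0.3) = 0.105
defect: 0.75 × 0.85 × (1−0.3) × (1−0.25) = 0.3346875
Highest score → defect.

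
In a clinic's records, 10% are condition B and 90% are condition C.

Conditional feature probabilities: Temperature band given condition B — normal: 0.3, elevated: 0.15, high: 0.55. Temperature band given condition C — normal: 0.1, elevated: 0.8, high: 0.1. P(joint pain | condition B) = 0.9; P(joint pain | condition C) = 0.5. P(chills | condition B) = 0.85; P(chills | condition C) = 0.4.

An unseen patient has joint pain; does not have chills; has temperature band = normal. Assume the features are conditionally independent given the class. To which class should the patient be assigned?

condition C

condition B: 0.1 × 0.3 × 0.9 × (1−0.85) = 0.00405
condition C: 0.9 × 0.1 × 0.5 × (1−0.4) = 0.027
Highest score → condition C.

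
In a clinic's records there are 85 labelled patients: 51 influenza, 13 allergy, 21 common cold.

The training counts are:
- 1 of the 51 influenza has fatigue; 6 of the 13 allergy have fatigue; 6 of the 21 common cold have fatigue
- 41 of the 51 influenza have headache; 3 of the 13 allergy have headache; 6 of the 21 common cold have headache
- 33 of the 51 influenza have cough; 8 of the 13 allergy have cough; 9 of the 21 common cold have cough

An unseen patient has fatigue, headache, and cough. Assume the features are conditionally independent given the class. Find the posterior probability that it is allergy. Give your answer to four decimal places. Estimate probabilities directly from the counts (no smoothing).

0.4044

influenza: (51/85) × (1/51) × (41/51) × (33/51) ≈ 0.00611982
allergy: (13/85) × (6/13) × (3/13) × (8/13) ≈ 0.0100244
common cold: (21/85) × (6/21) × (6/21) × (9/21) ≈ 0.00864346
P(allergy | x) = 0.0100244 / 0.02478768 ≈ 0.4044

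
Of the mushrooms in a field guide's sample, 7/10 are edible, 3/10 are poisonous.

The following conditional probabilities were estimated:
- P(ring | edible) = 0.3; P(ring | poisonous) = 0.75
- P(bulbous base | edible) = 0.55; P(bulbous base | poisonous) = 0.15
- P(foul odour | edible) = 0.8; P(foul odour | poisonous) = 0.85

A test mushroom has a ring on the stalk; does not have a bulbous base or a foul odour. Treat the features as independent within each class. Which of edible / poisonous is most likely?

poisonous

edible: 0.7 × 0.3 × (1−0.55) × (1−0.8) = 0.0189
poisonous: 0.3 × 0.75 × (1−0.15) × (1−0.85) = 0.0286875
Highest score → poisonous.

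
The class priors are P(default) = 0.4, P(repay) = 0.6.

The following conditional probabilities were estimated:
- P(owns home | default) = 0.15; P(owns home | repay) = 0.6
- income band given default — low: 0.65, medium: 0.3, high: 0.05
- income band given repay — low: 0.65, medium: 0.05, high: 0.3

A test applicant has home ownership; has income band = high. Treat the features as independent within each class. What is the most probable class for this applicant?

default: 0.4 × 0.15 × 0.05 = 0.003
repay: 0.6 × 0.6 × 0.3 = 0.108
Highest score → repay.

repay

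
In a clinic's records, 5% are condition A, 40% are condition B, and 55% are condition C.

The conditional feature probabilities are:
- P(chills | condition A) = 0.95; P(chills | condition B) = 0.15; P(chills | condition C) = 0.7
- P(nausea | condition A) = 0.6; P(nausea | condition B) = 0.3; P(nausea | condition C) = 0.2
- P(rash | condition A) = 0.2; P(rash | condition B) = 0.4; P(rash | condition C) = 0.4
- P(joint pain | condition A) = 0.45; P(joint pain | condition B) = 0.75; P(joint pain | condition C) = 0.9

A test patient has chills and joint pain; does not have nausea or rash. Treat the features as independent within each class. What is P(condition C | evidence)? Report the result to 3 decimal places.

condition A: 0.05 × 0.95 × (1−0.6) × (1−0.2) × 0.45 = 0.00684
condition B: 0.4 × 0.15 × (1−0.3) × (1−0.4) × 0.75 = 0.0189
condition C: 0.55 × 0.7 × (1−0.2) × (1−0.4) × 0.9 = 0.16632
P(condition C | x) = 0.16632 / 0.19206 ≈ 0.866

0.866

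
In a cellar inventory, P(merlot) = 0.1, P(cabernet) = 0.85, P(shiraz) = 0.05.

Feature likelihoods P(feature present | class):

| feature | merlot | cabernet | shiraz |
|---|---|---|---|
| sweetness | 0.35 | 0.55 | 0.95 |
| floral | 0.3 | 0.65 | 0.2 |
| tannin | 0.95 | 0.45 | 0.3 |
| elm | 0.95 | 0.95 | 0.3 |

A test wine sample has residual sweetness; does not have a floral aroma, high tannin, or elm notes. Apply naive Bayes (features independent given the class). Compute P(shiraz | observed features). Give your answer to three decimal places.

0.803

merlot: 0.1 × 0.35 × (1−0.3) × (1−0.95) × (1−0.95) = 0.00006125
cabernet: 0.85 × 0.55 × (1−0.65) × (1−0.45) × (1−0.95) = 0.0044996875
shiraz: 0.05 × 0.95 × (1−0.2) × (1−0.3) × (1−0.3) = 0.01862
P(shiraz | x) = 0.01862 / 0.0231809375 ≈ 0.803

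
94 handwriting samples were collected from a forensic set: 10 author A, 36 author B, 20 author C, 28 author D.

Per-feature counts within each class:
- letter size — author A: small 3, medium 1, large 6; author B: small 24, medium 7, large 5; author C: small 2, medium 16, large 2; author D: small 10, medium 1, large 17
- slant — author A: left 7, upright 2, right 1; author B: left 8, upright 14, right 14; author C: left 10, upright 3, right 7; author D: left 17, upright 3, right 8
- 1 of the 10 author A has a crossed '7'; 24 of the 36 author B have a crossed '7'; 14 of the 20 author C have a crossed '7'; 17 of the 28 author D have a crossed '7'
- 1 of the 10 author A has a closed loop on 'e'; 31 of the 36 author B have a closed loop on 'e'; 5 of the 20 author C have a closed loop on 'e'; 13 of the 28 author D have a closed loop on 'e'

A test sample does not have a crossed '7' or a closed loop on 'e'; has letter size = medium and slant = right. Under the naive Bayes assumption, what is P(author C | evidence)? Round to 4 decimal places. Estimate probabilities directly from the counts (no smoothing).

author A: (10/94) × (1/10) × (1/10) × (9/10) × (9/10) ≈ 0.000861702
author B: (36/94) × (7/36) × (14/36) × (12/36) × (5/36) ≈ 0.00134073
author C: (20/94) × (16/20) × (7/20) × (6/20) × (15/20) ≈ 0.0134043
author D: (28/94) × (1/28) × (8/28) × (11/28) × (15/28) ≈ 0.000639694
P(author C | x) = 0.0134043 / 0.016246426 ≈ 0.8251

0.8251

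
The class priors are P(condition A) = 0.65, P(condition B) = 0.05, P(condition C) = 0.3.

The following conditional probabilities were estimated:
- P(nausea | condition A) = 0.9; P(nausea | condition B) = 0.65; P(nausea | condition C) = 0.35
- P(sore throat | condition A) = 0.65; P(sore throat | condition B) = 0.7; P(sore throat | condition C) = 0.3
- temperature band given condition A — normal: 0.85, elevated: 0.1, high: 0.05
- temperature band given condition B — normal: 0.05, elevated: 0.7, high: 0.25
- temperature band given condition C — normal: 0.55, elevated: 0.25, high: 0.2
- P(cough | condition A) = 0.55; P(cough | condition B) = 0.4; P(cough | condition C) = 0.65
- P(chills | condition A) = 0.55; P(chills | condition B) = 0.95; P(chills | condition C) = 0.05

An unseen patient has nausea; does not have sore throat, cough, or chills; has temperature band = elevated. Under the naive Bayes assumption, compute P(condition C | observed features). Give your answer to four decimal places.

condition A: 0.65 × 0.9 × (1−0.65) × 0.1 × (1−0.55) × (1−0.55) = 0.0041461875
condition B: 0.05 × 0.65 × (1−0.7) × 0.7 × (1−0.4) × (1−0.95) = 0.00020475
condition C: 0.3 × 0.35 × (1−0.3) × 0.25 × (1−0.65) × (1−0.05) = 0.0061096875
P(condition C | x) = 0.0061096875 / 0.010460625 ≈ 0.5841

0.5841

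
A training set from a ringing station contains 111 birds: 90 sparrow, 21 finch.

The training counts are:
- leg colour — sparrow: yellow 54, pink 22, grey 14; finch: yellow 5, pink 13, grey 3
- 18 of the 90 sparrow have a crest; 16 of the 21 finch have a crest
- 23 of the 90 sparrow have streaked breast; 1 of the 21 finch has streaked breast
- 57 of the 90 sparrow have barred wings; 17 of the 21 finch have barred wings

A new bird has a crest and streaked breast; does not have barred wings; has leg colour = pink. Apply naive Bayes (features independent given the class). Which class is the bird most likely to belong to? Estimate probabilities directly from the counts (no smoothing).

sparrow: (90/111) × (22/90) × (18/90) × (23/90) × (33/90) ≈ 0.00371438
finch: (21/111) × (13/21) × (16/21) × (1/21) × (4/21) ≈ 0.000809361
Highest score → sparrow.

sparrow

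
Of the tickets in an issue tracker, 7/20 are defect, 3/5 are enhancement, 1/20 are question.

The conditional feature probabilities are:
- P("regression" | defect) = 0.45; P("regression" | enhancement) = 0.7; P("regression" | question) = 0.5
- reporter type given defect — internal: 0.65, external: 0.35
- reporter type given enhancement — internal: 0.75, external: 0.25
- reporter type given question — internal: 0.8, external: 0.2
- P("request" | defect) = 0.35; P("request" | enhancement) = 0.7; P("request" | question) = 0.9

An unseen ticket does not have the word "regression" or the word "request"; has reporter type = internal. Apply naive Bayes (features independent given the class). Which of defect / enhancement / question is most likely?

defect

defect: 0.35 × (1−0.45) × 0.65 × (1−0.35) = 0.08133125
enhancement: 0.6 × (1−0.7) × 0.75 × (1−0.7) = 0.0405
question: 0.05 × (1−0.5) × 0.8 × (1−0.9) = 0.002
Highest score → defect.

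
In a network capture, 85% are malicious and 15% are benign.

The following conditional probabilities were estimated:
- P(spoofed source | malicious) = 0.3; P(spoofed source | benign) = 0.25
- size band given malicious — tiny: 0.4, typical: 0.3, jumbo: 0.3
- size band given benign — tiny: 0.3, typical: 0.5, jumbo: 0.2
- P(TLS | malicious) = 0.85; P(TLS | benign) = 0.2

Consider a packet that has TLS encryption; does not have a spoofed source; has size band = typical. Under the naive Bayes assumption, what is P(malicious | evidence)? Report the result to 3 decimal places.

malicious: 0.85 × (1−0.3) × 0.3 × 0.85 = 0.151725
benign: 0.15 × (1−0.25) × 0.5 × 0.2 = 0.01125
P(malicious | x) = 0.151725 / 0.162975 ≈ 0.931

0.931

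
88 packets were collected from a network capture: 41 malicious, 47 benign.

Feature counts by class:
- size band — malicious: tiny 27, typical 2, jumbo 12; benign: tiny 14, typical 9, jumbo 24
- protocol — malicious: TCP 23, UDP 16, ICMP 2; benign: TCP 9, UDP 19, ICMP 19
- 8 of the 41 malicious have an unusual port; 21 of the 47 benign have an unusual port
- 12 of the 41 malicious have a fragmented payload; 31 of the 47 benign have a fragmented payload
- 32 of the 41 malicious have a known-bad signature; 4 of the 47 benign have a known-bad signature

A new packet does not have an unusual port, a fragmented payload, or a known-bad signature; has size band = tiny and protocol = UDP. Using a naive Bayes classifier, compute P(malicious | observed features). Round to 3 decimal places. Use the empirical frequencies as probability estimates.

0.575

malicious: (41/88) × (27/41) × (16/41) × (33/41) × (29/41) × (9/41) ≈ 0.014963
benign: (47/88) × (14/47) × (19/47) × (26/47) × (16/47) × (43/47) ≈ 0.0110808
P(malicious | x) = 0.014963 / 0.0260438 ≈ 0.575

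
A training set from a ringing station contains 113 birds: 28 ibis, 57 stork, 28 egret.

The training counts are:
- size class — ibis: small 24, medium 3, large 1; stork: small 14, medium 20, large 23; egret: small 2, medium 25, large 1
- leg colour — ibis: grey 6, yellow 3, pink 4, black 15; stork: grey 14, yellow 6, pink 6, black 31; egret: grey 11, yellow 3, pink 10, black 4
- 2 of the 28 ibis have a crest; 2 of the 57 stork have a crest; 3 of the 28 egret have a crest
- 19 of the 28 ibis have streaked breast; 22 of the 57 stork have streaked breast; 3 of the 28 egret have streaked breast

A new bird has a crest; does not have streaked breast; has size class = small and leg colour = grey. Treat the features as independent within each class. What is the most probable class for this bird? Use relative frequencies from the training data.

ibis: (28/113) × (24/28) × (6/28) × (2/28) × (9/28) ≈ 0.00104492
stork: (57/113) × (14/57) × (14/57) × (2/57) × (35/57) ≈ 0.000655618
egret: (28/113) × (2/28) × (11/28) × (3/28) × (25/28) ≈ 0.000665168
Highest score → ibis.

ibis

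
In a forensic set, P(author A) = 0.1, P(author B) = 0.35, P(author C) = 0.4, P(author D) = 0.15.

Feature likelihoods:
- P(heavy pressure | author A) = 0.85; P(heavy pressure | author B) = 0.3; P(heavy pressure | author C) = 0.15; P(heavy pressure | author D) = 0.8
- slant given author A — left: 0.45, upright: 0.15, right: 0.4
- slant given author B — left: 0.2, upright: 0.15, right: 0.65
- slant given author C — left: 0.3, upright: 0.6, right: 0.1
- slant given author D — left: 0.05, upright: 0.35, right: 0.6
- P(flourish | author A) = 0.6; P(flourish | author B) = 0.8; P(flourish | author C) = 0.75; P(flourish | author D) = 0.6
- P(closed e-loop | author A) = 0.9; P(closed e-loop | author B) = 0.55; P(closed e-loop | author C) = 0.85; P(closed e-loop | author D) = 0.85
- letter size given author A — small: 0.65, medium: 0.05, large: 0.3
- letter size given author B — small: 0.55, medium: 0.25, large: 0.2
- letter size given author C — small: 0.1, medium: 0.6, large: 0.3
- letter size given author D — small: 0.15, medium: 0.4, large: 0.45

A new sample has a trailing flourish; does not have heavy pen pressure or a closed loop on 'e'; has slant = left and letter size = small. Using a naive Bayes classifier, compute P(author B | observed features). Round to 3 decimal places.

0.871

author A: 0.1 × (1−0.85) × 0.45 × 0.6 × (1−0.9) × 0.65 = 0.00026325
author B: 0.35 × (1−0.3) × 0.2 × 0.8 × (1−0.55) × 0.55 = 0.009702
author C: 0.4 × (1−0.15) × 0.3 × 0.75 × (1−0.85) × 0.1 = 0.0011475
author D: 0.15 × (1−0.8) × 0.05 × 0.6 × (1−0.85) × 0.15 = 0.00002025
P(author B | x) = 0.009702 / 0.011133 ≈ 0.871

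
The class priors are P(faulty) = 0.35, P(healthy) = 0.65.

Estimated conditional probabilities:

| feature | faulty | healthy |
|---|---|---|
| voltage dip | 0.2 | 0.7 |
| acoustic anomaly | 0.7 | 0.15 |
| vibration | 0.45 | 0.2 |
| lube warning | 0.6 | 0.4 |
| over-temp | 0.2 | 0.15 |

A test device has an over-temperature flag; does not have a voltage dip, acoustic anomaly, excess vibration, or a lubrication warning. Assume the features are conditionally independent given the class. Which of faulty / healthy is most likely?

faulty: 0.35 × (1−0.2) × (1−0.7) × (1−0.45) × (1−0.6) × 0.2 = 0.003696
healthy: 0.65 × (1−0.7) × (1−0.15) × (1−0.2) × (1−0.4) × 0.15 = 0.011934
Highest score → healthy.

healthy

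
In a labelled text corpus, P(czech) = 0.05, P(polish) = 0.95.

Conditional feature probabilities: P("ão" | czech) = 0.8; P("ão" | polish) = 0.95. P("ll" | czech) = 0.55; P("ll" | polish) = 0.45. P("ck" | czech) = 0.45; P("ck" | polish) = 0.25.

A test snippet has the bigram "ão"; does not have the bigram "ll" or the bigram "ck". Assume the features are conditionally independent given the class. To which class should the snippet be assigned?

polish

czech: 0.05 × 0.8 × (1−0.55) × (1−0.45) = 0.0099
polish: 0.95 × 0.95 × (1−0.45) × (1−0.25) = 0.37228125
Highest score → polish.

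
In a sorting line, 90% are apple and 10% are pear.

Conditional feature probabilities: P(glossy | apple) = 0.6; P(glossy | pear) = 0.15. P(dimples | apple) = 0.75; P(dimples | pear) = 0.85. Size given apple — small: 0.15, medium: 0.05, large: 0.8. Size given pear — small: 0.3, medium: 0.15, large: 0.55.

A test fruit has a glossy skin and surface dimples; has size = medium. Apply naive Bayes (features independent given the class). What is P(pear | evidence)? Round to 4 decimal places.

0.0863

apple: 0.9 × 0.6 × 0.75 × 0.05 = 0.02025
pear: 0.1 × 0.15 × 0.85 × 0.15 = 0.0019125
P(pear | x) = 0.0019125 / 0.0221625 ≈ 0.0863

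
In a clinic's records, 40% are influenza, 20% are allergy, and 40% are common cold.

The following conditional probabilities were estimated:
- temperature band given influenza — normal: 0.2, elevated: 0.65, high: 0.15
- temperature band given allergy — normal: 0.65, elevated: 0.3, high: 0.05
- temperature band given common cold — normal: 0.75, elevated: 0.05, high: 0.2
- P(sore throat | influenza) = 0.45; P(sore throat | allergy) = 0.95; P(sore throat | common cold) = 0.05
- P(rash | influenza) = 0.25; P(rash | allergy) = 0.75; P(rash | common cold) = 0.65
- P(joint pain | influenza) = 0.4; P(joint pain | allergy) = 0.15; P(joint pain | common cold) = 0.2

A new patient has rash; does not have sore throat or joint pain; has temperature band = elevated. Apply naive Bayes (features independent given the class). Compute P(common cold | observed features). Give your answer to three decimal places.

influenza: 0.4 × 0.65 × (1−0.45) × 0.25 × (1−0.4) = 0.02145
allergy: 0.2 × 0.3 × (1−0.95) × 0.75 × (1−0.15) = 0.0019125
common cold: 0.4 × 0.05 × (1−0.05) × 0.65 × (1−0.2) = 0.00988
P(common cold | x) = 0.00988 / 0.0332425 ≈ 0.297

0.297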